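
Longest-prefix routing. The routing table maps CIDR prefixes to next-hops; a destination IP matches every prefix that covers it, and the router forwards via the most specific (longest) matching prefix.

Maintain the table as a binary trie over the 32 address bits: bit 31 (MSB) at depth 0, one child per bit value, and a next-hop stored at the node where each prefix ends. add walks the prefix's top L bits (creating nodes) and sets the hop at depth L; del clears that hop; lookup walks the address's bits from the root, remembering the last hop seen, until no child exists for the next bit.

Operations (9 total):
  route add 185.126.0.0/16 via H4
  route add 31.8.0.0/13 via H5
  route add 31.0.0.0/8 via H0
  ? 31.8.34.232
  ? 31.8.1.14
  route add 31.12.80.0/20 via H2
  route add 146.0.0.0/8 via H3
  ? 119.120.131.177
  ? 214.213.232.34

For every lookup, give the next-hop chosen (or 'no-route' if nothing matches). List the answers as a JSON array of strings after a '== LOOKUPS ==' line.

Trace:
  add 185.126.0.0/16 -> H4 at depth 16
  add 31.8.0.0/13 -> H5 at depth 13
  add 31.0.0.0/8 -> H0 at depth 8
  Q 31.8.34.232: descend 0001111100001 ; hops seen [H0,H5] ; pick H5
  Q 31.8.1.14: descend 0001111100001 ; hops seen [H0,H5] ; pick H5
  add 31.12.80.0/20 -> H2 at depth 20
  add 146.0.0.0/8 -> H3 at depth 8
  Q 119.120.131.177: descend 0 ; hops seen [∅] ; pick no-route
  Q 214.213.232.34: descend 1 ; hops seen [∅] ; pick no-route

== LOOKUPS ==
["H5","H5","no-route","no-route"]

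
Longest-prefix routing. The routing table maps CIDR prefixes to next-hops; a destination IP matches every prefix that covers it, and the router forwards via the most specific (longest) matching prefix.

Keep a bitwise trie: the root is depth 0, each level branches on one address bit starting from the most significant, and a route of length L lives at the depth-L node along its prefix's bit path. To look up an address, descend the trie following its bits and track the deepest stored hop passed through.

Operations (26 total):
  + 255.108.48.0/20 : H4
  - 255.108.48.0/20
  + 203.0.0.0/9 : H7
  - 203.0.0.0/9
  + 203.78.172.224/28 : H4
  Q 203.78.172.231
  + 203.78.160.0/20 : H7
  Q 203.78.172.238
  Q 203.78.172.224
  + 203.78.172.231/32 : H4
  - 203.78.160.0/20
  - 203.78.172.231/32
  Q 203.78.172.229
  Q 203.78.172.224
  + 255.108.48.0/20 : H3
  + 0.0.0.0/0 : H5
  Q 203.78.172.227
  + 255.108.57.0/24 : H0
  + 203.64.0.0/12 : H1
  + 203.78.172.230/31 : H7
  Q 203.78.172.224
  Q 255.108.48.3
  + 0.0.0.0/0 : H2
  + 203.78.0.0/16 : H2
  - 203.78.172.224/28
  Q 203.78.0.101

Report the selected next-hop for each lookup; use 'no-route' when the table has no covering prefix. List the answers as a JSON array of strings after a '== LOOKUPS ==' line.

Trace:
  + 255.108.48.0/20 (H4) depth=20
  - 255.108.48.0/20 clear@20
  + 203.0.0.0/9 (H7) depth=9
  - 203.0.0.0/9 clear@9
  + 203.78.172.224/28 (H4) depth=28
  ? 203.78.172.231  path d0:-→d1:-→d2:-→d3:-→d4:-→d5:-→d6:-→d7:-→d8:-→d9:-→d10:-→d11:-→d12:-→d13:-→d14:-→d15:-→d16:-→d17:-→d18:-→d19:-→d20:-→d21:-→d22:-→d23:-→d24:-→d25:-→d26:-→d27:-→d28:H4  best=H4
  + 203.78.160.0/20 (H7) depth=20
  ? 203.78.172.238  path d0:-→d1:-→d2:-→d3:-→d4:-→d5:-→d6:-→d7:-→d8:-→d9:-→d10:-→d11:-→d12:-→d13:-→d14:-→d15:-→d16:-→d17:-→d18:-→d19:-→d20:H7→d21:-→d22:-→d23:-→d24:-→d25:-→d26:-→d27:-→d28:H4  best=H4
  ? 203.78.172.224  path d0:-→d1:-→d2:-→d3:-→d4:-→d5:-→d6:-→d7:-→d8:-→d9:-→d10:-→d11:-→d12:-→d13:-→d14:-→d15:-→d16:-→d17:-→d18:-→d19:-→d20:H7→d21:-→d22:-→d23:-→d24:-→d25:-→d26:-→d27:-→d28:H4  best=H4
  + 203.78.172.231/32 (H4) depth=32
  - 203.78.160.0/20 clear@20
  - 203.78.172.231/32 clear@32
  ? 203.78.172.229  path d0:-→d1:-→d2:-→d3:-→d4:-→d5:-→d6:-→d7:-→d8:-→d9:-→d10:-→d11:-→d12:-→d13:-→d14:-→d15:-→d16:-→d17:-→d18:-→d19:-→d20:-→d21:-→d22:-→d23:-→d24:-→d25:-→d26:-→d27:-→d28:H4→d29:-→d30:-  best=H4
  ? 203.78.172.224  path d0:-→d1:-→d2:-→d3:-→d4:-→d5:-→d6:-→d7:-→d8:-→d9:-→d10:-→d11:-→d12:-→d13:-→d14:-→d15:-→d16:-→d17:-→d18:-→d19:-→d20:-→d21:-→d22:-→d23:-→d24:-→d25:-→d26:-→d27:-→d28:H4→d29:-  best=H4
  + 255.108.48.0/20 (H3) depth=20
  + 0.0.0.0/0 (H5) depth=0
  ? 203.78.172.227  path d0:H5→d1:-→d2:-→d3:-→d4:-→d5:-→d6:-→d7:-→d8:-→d9:-→d10:-→d11:-→d12:-→d13:-→d14:-→d15:-→d16:-→d17:-→d18:-→d19:-→d20:-→d21:-→d22:-→d23:-→d24:-→d25:-→d26:-→d27:-→d28:H4→d29:-  best=H4
  + 255.108.57.0/24 (H0) depth=24
  + 203.64.0.0/12 (H1) depth=12
  + 203.78.172.230/31 (H7) depth=31
  ? 203.78.172.224  path d0:H5→d1:-→d2:-→d3:-→d4:-→d5:-→d6:-→d7:-→d8:-→d9:-→d10:-→d11:-→d12:H1→d13:-→d14:-→d15:-→d16:-→d17:-→d18:-→d19:-→d20:-→d21:-→d22:-→d23:-→d24:-→d25:-→d26:-→d27:-→d28:H4→d29:-  best=H4
  ? 255.108.48.3  path d0:H5→d1:-→d2:-→d3:-→d4:-→d5:-→d6:-→d7:-→d8:-→d9:-→d10:-→d11:-→d12:-→d13:-→d14:-→d15:-→d16:-→d17:-→d18:-→d19:-→d20:H3  best=H3
  + 0.0.0.0/0 (H2) depth=0
  + 203.78.0.0/16 (H2) depth=16
  - 203.78.172.224/28 clear@28
  ? 203.78.0.101  path d0:H2→d1:-→d2:-→d3:-→d4:-→d5:-→d6:-→d7:-→d8:-→d9:-→d10:-→d11:-→d12:H1→d13:-→d14:-→d15:-→d16:H2  best=H2

== LOOKUPS ==
["H4","H4","H4","H4","H4","H4","H4","H3","H2"]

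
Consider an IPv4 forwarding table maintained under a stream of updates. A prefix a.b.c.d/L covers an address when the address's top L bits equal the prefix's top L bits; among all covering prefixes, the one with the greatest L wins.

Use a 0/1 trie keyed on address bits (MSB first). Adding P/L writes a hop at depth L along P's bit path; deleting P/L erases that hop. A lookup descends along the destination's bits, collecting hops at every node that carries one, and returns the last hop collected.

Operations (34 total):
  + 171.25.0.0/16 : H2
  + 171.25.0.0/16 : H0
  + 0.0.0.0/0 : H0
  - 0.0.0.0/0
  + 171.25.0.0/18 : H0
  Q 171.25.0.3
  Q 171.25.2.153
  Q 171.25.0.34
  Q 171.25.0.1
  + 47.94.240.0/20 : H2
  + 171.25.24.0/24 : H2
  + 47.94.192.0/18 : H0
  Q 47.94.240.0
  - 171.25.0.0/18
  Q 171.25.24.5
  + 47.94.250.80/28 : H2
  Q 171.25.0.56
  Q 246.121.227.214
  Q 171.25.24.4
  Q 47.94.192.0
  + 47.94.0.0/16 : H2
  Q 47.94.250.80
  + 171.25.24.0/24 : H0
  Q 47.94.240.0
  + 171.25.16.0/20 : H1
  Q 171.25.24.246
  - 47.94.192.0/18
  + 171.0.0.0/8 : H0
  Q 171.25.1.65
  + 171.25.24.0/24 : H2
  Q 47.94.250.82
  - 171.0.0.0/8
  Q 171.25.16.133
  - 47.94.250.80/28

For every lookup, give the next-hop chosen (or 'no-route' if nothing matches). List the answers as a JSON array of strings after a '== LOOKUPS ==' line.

Process each operation:
  add 171.25.0.0/16 -> H2 at depth 16
  add 171.25.0.0/16 -> H0 at depth 16
  add 0.0.0.0/0 -> H0 at depth 0
  del 0.0.0.0/0 (clear depth 0)
  add 171.25.0.0/18 -> H0 at depth 18
  Q 171.25.0.3: descend 101010110001100100 ; hops seen [H0,H0] ; pick H0
  Q 171.25.2.153: descend 101010110001100100 ; hops seen [H0,H0] ; pick H0
  Q 171.25.0.34: descend 101010110001100100 ; hops seen [H0,H0] ; pick H0
  Q 171.25.0.1: descend 101010110001100100 ; hops seen [H0,H0] ; pick H0
  add 47.94.240.0/20 -> H2 at depth 20
  add 171.25.24.0/24 -> H2 at depth 24
  add 47.94.192.0/18 -> H0 at depth 18
  Q 47.94.240.0: descend 00101111010111101111 ; hops seen [H0,H2] ; pick H2
  del 171.25.0.0/18 (clear depth 18)
  Q 171.25.24.5: descend 101010110001100100011000 ; hops seen [H0,H2] ; pick H2
  add 47.94.250.80/28 -> H2 at depth 28
  Q 171.25.0.56: descend 1010101100011001000 ; hops seen [H0] ; pick H0
  Q 246.121.227.214: descend 1 ; hops seen [∅] ; pick no-route
  Q 171.25.24.4: descend 101010110001100100011000 ; hops seen [H0,H2] ; pick H2
  Q 47.94.192.0: descend 001011110101111011 ; hops seen [H0] ; pick H0
  add 47.94.0.0/16 -> H2 at depth 16
  Q 47.94.250.80: descend 0010111101011110111110100101 ; hops seen [H2,H0,H2,H2] ; pick H2
  add 171.25.24.0/24 -> H0 at depth 24
  Q 47.94.240.0: descend 00101111010111101111 ; hops seen [H2,H0,H2] ; pick H2
  add 171.25.16.0/20 -> H1 at depth 20
  Q 171.25.24.246: descend 101010110001100100011000 ; hops seen [H0,H1,H0] ; pick H0
  del 47.94.192.0/18 (clear depth 18)
  add 171.0.0.0/8 -> H0 at depth 8
  Q 171.25.1.65: descend 1010101100011001000 ; hops seen [H0,H0] ; pick H0
  add 171.25.24.0/24 -> H2 at depth 24
  Q 47.94.250.82: descend 0010111101011110111110100101 ; hops seen [H2,H2,H2] ; pick H2
  del 171.0.0.0/8 (clear depth 8)
  Q 171.25.16.133: descend 10101011000110010001 ; hops seen [H0,H1] ; pick H1
  del 47.94.250.80/28 (clear depth 28)

== LOOKUPS ==
["H0","H0","H0","H0","H2","H2","H0","no-route","H2","H0","H2","H2","H0","H0","H2","H1"]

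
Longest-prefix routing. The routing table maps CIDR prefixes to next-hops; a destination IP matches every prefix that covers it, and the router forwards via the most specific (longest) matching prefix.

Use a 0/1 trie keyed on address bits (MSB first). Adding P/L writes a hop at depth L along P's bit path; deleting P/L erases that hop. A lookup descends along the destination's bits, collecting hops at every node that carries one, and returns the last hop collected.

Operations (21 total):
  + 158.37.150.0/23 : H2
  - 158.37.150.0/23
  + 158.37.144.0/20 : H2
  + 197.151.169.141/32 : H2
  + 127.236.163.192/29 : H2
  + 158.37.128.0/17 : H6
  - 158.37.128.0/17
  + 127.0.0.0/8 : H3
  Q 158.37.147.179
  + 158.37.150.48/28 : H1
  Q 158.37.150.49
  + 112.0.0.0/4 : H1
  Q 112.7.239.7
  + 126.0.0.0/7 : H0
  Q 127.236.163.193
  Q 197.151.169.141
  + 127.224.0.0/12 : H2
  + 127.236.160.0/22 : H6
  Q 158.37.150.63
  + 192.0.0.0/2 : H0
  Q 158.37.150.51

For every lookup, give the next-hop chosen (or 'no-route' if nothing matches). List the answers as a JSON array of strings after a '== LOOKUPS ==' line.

Apply in order:
  add 158.37.150.0/23 -> H2 at depth 23
  del 158.37.150.0/23 (clear depth 23)
  add 158.37.144.0/20 -> H2 at depth 20
  add 197.151.169.141/32 -> H2 at depth 32
  add 127.236.163.192/29 -> H2 at depth 29
  add 158.37.128.0/17 -> H6 at depth 17
  del 158.37.128.0/17 (clear depth 17)
  add 127.0.0.0/8 -> H3 at depth 8
  Q 158.37.147.179: descend 100111100010010110010 ; hops seen [H2] ; pick H2
  add 158.37.150.48/28 -> H1 at depth 28
  Q 158.37.150.49: descend 1001111000100101100101100011 ; hops seen [H2,H1] ; pick H1
  add 112.0.0.0/4 -> H1 at depth 4
  Q 112.7.239.7: descend 0111 ; hops seen [H1] ; pick H1
  add 126.0.0.0/7 -> H0 at depth 7
  Q 127.236.163.193: descend 01111111111011001010001111000 ; hops seen [H1,H0,H3,H2] ; pick H2
  Q 197.151.169.141: descend 11000101100101111010100110001101 ; hops seen [H2] ; pick H2
  add 127.224.0.0/12 -> H2 at depth 12
  add 127.236.160.0/22 -> H6 at depth 22
  Q 158.37.150.63: descend 1001111000100101100101100011 ; hops seen [H2,H1] ; pick H1
  add 192.0.0.0/2 -> H0 at depth 2
  Q 158.37.150.51: descend 1001111000100101100101100011 ; hops seen [H2,H1] ; pick H1

== LOOKUPS ==
["H2","H1","H1","H2","H2","H1","H1"]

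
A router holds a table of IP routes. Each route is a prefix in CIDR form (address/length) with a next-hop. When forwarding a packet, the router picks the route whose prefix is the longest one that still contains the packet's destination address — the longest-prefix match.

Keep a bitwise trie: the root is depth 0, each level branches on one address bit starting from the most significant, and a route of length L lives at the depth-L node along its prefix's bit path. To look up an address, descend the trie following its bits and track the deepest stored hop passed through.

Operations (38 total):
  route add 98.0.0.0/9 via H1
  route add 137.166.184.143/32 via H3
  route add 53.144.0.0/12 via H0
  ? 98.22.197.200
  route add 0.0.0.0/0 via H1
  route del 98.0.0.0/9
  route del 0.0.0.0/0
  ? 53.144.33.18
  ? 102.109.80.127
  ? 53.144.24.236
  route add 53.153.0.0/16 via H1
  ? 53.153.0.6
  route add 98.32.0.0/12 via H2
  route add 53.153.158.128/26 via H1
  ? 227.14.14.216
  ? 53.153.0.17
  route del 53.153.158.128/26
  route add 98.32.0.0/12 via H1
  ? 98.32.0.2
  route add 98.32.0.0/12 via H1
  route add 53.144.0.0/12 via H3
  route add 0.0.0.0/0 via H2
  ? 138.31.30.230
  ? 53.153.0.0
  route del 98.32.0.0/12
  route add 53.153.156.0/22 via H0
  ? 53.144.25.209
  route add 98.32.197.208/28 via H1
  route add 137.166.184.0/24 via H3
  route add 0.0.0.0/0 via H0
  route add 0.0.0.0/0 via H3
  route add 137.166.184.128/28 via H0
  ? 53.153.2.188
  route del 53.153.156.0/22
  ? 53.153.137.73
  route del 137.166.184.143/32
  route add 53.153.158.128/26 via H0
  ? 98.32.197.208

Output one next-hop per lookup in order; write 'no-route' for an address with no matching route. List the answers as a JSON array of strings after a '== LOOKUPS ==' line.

Trace:
  + 98.0.0.0/9 (H1) depth=9
  + 137.166.184.143/32 (H3) depth=32
  + 53.144.0.0/12 (H0) depth=12
  ? 98.22.197.200  path d0:-→d1:-→d2:-→d3:-→d4:-→d5:-→d6:-→d7:-→d8:-→d9:H1  best=H1
  + 0.0.0.0/0 (H1) depth=0
  del 98.0.0.0/9 (clear depth 9)
  del 0.0.0.0/0 (clear depth 0)
  ? 53.144.33.18  path d0:-→d1:-→d2:-→d3:-→d4:-→d5:-→d6:-→d7:-→d8:-→d9:-→d10:-→d11:-→d12:H0  best=H0
  ? 102.109.80.127  path d0:-→d1:-→d2:-→d3:-→d4:-→d5:-  best=no-route
  ? 53.144.24.236  path d0:-→d1:-→d2:-→d3:-→d4:-→d5:-→d6:-→d7:-→d8:-→d9:-→d10:-→d11:-→d12:H0  best=H0
  + 53.153.0.0/16 (H1) depth=16
  ? 53.153.0.6  path d0:-→d1:-→d2:-→d3:-→d4:-→d5:-→d6:-→d7:-→d8:-→d9:-→d10:-→d11:-→d12:H0→d13:-→d14:-→d15:-→d16:H1  best=H1
  + 98.32.0.0/12 (H2) depth=12
  + 53.153.158.128/26 (H1) depth=26
  ? 227.14.14.216  path d0:-→d1:-  best=no-route
  ? 53.153.0.17  path d0:-→d1:-→d2:-→d3:-→d4:-→d5:-→d6:-→d7:-→d8:-→d9:-→d10:-→d11:-→d12:H0→d13:-→d14:-→d15:-→d16:H1  best=H1
  del 53.153.158.128/26 (clear depth 26)
  + 98.32.0.0/12 (H1) depth=12
  ? 98.32.0.2  path d0:-→d1:-→d2:-→d3:-→d4:-→d5:-→d6:-→d7:-→d8:-→d9:-→d10:-→d11:-→d12:H1  best=H1
  + 98.32.0.0/12 (H1) depth=12
  + 53.144.0.0/12 (H3) depth=12
  + 0.0.0.0/0 (H2) depth=0
  ? 138.31.30.230  path d0:H2→d1:-→d2:-→d3:-→d4:-→d5:-→d6:-  best=H2
  ? 53.153.0.0  path d0:H2→d1:-→d2:-→d3:-→d4:-→d5:-→d6:-→d7:-→d8:-→d9:-→d10:-→d11:-→d12:H3→d13:-→d14:-→d15:-→d16:H1  best=H1
  del 98.32.0.0/12 (clear depth 12)
  + 53.153.156.0/22 (H0) depth=22
  ? 53.144.25.209  path d0:H2→d1:-→d2:-→d3:-→d4:-→d5:-→d6:-→d7:-→d8:-→d9:-→d10:-→d11:-→d12:H3  best=H3
  + 98.32.197.208/28 (H1) depth=28
  + 137.166.184.0/24 (H3) depth=24
  + 0.0.0.0/0 (H0) depth=0
  + 0.0.0.0/0 (H3) depth=0
  + 137.166.184.128/28 (H0) depth=28
  ? 53.153.2.188  path d0:H3→d1:-→d2:-→d3:-→d4:-→d5:-→d6:-→d7:-→d8:-→d9:-→d10:-→d11:-→d12:H3→d13:-→d14:-→d15:-→d16:H1  best=H1
  del 53.153.156.0/22 (clear depth 22)
  ? 53.153.137.73  path d0:H3→d1:-→d2:-→d3:-→d4:-→d5:-→d6:-→d7:-→d8:-→d9:-→d10:-→d11:-→d12:H3→d13:-→d14:-→d15:-→d16:H1→d17:-→d18:-→d19:-  best=H1
  del 137.166.184.143/32 (clear depth 32)
  + 53.153.158.128/26 (H0) depth=26
  ? 98.32.197.208  path d0:H3→d1:-→d2:-→d3:-→d4:-→d5:-→d6:-→d7:-→d8:-→d9:-→d10:-→d11:-→d12:-→d13:-→d14:-→d15:-→d16:-→d17:-→d18:-→d19:-→d20:-→d21:-→d22:-→d23:-→d24:-→d25:-→d26:-→d27:-→d28:H1  best=H1

== LOOKUPS ==
["H1","H0","no-route","H0","H1","no-route","H1","H1","H2","H1","H3","H1","H1","H1"]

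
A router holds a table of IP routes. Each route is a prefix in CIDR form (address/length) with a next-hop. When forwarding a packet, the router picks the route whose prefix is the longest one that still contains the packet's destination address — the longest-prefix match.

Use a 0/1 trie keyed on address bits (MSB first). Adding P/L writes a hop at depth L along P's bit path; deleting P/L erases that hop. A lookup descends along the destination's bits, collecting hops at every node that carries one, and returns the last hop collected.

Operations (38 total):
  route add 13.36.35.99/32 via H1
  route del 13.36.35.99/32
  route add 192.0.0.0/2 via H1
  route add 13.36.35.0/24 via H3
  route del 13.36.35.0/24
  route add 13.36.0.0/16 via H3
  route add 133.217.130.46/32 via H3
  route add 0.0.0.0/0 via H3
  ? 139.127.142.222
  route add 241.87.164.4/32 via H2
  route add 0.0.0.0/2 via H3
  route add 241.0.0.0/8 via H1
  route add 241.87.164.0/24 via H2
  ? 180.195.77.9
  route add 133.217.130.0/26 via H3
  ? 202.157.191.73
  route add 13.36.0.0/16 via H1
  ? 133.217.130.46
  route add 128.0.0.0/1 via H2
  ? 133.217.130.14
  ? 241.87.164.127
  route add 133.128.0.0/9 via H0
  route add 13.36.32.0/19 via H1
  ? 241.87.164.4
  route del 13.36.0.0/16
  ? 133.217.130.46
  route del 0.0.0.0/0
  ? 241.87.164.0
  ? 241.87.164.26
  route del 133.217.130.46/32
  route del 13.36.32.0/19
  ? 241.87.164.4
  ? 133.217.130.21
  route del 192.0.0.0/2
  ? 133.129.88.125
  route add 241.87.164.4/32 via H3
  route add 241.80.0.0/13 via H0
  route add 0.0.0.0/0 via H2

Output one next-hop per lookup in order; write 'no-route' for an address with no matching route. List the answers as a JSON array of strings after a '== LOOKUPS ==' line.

Process each operation:
  add 13.36.35.99/32 -> H1 at depth 32
  del 13.36.35.99/32 (clear depth 32)
  add 192.0.0.0/2 -> H1 at depth 2
  add 13.36.35.0/24 -> H3 at depth 24
  del 13.36.35.0/24 (clear depth 24)
  add 13.36.0.0/16 -> H3 at depth 16
  add 133.217.130.46/32 -> H3 at depth 32
  add 0.0.0.0/0 -> H3 at depth 0
  Q 139.127.142.222: descend 1000 ; hops seen [H3] ; pick H3
  add 241.87.164.4/32 -> H2 at depth 32
  add 0.0.0.0/2 -> H3 at depth 2
  add 241.0.0.0/8 -> H1 at depth 8
  add 241.87.164.0/24 -> H2 at depth 24
  Q 180.195.77.9: descend 10 ; hops seen [H3] ; pick H3
  add 133.217.130.0/26 -> H3 at depth 26
  Q 202.157.191.73: descend 11 ; hops seen [H3,H1] ; pick H1
  add 13.36.0.0/16 -> H1 at depth 16
  Q 133.217.130.46: descend 10000101110110011000001000101110 ; hops seen [H3,H3,H3] ; pick H3
  add 128.0.0.0/1 -> H2 at depth 1
  Q 133.217.130.14: descend 10000101110110011000001000 ; hops seen [H3,H2,H3] ; pick H3
  Q 241.87.164.127: descend 1111000101010111101001000 ; hops seen [H3,H2,H1,H1,H2] ; pick H2
  add 133.128.0.0/9 -> H0 at depth 9
  add 13.36.32.0/19 -> H1 at depth 19
  Q 241.87.164.4: descend 11110001010101111010010000000100 ; hops seen [H3,H2,H1,H1,H2,H2] ; pick H2
  del 13.36.0.0/16 (clear depth 16)
  Q 133.217.130.46: descend 10000101110110011000001000101110 ; hops seen [H3,H2,H0,H3,H3] ; pick H3
  del 0.0.0.0/0 (clear depth 0)
  Q 241.87.164.0: descend 11110001010101111010010000000 ; hops seen [H2,H1,H1,H2] ; pick H2
  Q 241.87.164.26: descend 111100010101011110100100000 ; hops seen [H2,H1,H1,H2] ; pick H2
  del 133.217.130.46/32 (clear depth 32)
  del 13.36.32.0/19 (clear depth 19)
  Q 241.87.164.4: descend 11110001010101111010010000000100 ; hops seen [H2,H1,H1,H2,H2] ; pick H2
  Q 133.217.130.21: descend 10000101110110011000001000 ; hops seen [H2,H0,H3] ; pick H3
  del 192.0.0.0/2 (clear depth 2)
  Q 133.129.88.125: descend 100001011 ; hops seen [H2,H0] ; pick H0
  add 241.87.164.4/32 -> H3 at depth 32
  add 241.80.0.0/13 -> H0 at depth 13
  add 0.0.0.0/0 -> H2 at depth 0

== LOOKUPS ==
["H3","H3","H1","H3","H3","H2","H2","H3","H2","H2","H2","H3","H0"]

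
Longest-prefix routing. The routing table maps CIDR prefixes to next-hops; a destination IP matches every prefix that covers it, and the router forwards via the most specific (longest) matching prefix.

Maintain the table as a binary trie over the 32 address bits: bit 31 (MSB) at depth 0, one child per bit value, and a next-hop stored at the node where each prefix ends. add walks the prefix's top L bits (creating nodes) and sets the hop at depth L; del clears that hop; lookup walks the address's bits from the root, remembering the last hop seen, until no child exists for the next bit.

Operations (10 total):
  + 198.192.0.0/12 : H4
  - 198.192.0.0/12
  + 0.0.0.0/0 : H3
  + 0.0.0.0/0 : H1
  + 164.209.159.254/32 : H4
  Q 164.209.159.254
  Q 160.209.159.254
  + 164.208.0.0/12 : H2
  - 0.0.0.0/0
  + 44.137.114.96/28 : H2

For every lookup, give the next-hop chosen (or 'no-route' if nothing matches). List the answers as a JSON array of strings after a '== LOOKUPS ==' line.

Apply in order:
  add 198.192.0.0/12 -> H4 at depth 12
  del 198.192.0.0/12 (clear depth 12)
  add 0.0.0.0/0 -> H3 at depth 0
  add 0.0.0.0/0 -> H1 at depth 0
  add 164.209.159.254/32 -> H4 at depth 32
  ? 164.209.159.254  path d0:H1→d1:-→d2:-→d3:-→d4:-→d5:-→d6:-→d7:-→d8:-→d9:-→d10:-→d11:-→d12:-→d13:-→d14:-→d15:-→d16:-→d17:-→d18:-→d19:-→d20:-→d21:-→d22:-→d23:-→d24:-→d25:-→d26:-→d27:-→d28:-→d29:-→d30:-→d31:-→d32:H4  best=H4
  ? 160.209.159.254  path d0:H1→d1:-→d2:-→d3:-→d4:-→d5:-  best=H1
  add 164.208.0.0/12 -> H2 at depth 12
  del 0.0.0.0/0 (clear depth 0)
  add 44.137.114.96/28 -> H2 at depth 28

== LOOKUPS ==
["H4","H1"]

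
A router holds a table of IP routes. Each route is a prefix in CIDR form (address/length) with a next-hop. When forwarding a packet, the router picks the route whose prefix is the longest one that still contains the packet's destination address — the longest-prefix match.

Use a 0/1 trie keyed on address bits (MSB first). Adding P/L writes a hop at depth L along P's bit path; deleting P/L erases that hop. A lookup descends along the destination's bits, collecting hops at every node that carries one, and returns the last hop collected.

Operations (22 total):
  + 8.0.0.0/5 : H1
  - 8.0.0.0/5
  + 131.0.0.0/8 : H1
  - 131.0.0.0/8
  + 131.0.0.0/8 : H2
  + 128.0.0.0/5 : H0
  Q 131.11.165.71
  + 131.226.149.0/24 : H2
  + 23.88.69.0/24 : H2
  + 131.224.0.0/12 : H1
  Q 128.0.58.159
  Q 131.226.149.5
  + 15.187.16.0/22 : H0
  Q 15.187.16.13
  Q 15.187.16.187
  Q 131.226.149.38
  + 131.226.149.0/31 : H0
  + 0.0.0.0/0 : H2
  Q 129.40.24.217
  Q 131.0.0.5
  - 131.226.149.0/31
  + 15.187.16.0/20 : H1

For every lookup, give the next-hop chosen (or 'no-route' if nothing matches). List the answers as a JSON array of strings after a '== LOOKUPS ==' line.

Trace:
  add 8.0.0.0/5 -> H1 at depth 5
  del 8.0.0.0/5 (clear depth 5)
  add 131.0.0.0/8 -> H1 at depth 8
  del 131.0.0.0/8 (clear depth 8)
  add 131.0.0.0/8 -> H2 at depth 8
  add 128.0.0.0/5 -> H0 at depth 5
  Q 131.11.165.71: descend 10000011 ; hops seen [H0,H2] ; pick H2
  add 131.226.149.0/24 -> H2 at depth 24
  add 23.88.69.0/24 -> H2 at depth 24
  add 131.224.0.0/12 -> H1 at depth 12
  Q 128.0.58.159: descend 100000 ; hops seen [H0] ; pick H0
  Q 131.226.149.5: descend 100000111110001010010101 ; hops seen [H0,H2,H1,H2] ; pick H2
  add 15.187.16.0/22 -> H0 at depth 22
  Q 15.187.16.13: descend 0000111110111011000100 ; hops seen [H0] ; pick H0
  Q 15.187.16.187: descend 0000111110111011000100 ; hops seen [H0] ; pick H0
  Q 131.226.149.38: descend 100000111110001010010101 ; hops seen [H0,H2,H1,H2] ; pick H2
  add 131.226.149.0/31 -> H0 at depth 31
  add 0.0.0.0/0 -> H2 at depth 0
  Q 129.40.24.217: descend 100000 ; hops seen [H2,H0] ; pick H0
  Q 131.0.0.5: descend 10000011 ; hops seen [H2,H0,H2] ; pick H2
  del 131.226.149.0/31 (clear depth 31)
  add 15.187.16.0/20 -> H1 at depth 20

== LOOKUPS ==
["H2","H0","H2","H0","H0","H2","H0","H2"]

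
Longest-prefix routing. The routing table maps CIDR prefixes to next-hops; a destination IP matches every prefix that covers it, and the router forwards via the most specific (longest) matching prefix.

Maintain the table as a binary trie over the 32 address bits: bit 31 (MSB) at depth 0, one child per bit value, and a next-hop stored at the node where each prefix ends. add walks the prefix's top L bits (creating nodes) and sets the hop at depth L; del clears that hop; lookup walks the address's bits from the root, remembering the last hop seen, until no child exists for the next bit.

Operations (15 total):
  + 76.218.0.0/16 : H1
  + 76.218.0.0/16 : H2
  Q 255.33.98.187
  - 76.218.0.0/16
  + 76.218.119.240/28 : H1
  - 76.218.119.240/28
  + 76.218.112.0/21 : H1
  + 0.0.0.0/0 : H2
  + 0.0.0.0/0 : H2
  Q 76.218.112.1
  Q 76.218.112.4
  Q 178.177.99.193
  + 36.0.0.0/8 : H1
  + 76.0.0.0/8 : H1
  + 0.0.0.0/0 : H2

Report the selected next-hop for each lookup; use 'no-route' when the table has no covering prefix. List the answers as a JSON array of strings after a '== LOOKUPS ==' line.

Apply in order:
  + 76.218.0.0/16 (H1) depth=16
  + 76.218.0.0/16 (H2) depth=16
  ? 255.33.98.187  path d0:-  best=no-route
  del 76.218.0.0/16 (clear depth 16)
  + 76.218.119.240/28 (H1) depth=28
  del 76.218.119.240/28 (clear depth 28)
  + 76.218.112.0/21 (H1) depth=21
  + 0.0.0.0/0 (H2) depth=0
  + 0.0.0.0/0 (H2) depth=0
  ? 76.218.112.1  path d0:H2→d1:-→d2:-→d3:-→d4:-→d5:-→d6:-→d7:-→d8:-→d9:-→d10:-→d11:-→d12:-→d13:-→d14:-→d15:-→d16:-→d17:-→d18:-→d19:-→d20:-→d21:H1  best=H1
  ? 76.218.112.4  path d0:H2→d1:-→d2:-→d3:-→d4:-→d5:-→d6:-→d7:-→d8:-→d9:-→d10:-→d11:-→d12:-→d13:-→d14:-→d15:-→d16:-→d17:-→d18:-→d19:-→d20:-→d21:H1  best=H1
  ? 178.177.99.193  path d0:H2  best=H2
  + 36.0.0.0/8 (H1) depth=8
  + 76.0.0.0/8 (H1) depth=8
  + 0.0.0.0/0 (H2) depth=0

== LOOKUPS ==
["no-route","H1","H1","H2"]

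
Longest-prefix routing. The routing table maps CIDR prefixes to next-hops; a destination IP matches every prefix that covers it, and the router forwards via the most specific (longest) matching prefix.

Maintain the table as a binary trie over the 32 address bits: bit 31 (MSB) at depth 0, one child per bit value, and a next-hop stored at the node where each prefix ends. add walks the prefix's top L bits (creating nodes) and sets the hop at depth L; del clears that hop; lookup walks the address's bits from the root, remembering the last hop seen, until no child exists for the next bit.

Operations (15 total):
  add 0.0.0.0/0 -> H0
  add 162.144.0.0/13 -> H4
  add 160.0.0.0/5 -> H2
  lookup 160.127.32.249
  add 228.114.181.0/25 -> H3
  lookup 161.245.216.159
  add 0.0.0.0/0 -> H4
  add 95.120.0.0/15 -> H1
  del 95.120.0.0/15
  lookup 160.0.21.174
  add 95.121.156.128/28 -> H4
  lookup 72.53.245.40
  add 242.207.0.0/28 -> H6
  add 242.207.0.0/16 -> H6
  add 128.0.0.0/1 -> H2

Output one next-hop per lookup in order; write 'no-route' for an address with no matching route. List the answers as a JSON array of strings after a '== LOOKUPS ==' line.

Process each operation:
  + 0.0.0.0/0 (H0) depth=0
  + 162.144.0.0/13 (H4) depth=13
  + 160.0.0.0/5 (H2) depth=5
  Q 160.127.32.249: descend 101000 ; hops seen [H0,H2] ; pick H2
  + 228.114.181.0/25 (H3) depth=25
  Q 161.245.216.159: descend 101000 ; hops seen [H0,H2] ; pick H2
  + 0.0.0.0/0 (H4) depth=0
  + 95.120.0.0/15 (H1) depth=15
  del 95.120.0.0/15 (clear depth 15)
  Q 160.0.21.174: descend 101000 ; hops seen [H4,H2] ; pick H2
  + 95.121.156.128/28 (H4) depth=28
  Q 72.53.245.40: descend 010 ; hops seen [H4] ; pick H4
  + 242.207.0.0/28 (H6) depth=28
  + 242.207.0.0/16 (H6) depth=16
  + 128.0.0.0/1 (H2) depth=1

== LOOKUPS ==
["H2","H2","H2","H4"]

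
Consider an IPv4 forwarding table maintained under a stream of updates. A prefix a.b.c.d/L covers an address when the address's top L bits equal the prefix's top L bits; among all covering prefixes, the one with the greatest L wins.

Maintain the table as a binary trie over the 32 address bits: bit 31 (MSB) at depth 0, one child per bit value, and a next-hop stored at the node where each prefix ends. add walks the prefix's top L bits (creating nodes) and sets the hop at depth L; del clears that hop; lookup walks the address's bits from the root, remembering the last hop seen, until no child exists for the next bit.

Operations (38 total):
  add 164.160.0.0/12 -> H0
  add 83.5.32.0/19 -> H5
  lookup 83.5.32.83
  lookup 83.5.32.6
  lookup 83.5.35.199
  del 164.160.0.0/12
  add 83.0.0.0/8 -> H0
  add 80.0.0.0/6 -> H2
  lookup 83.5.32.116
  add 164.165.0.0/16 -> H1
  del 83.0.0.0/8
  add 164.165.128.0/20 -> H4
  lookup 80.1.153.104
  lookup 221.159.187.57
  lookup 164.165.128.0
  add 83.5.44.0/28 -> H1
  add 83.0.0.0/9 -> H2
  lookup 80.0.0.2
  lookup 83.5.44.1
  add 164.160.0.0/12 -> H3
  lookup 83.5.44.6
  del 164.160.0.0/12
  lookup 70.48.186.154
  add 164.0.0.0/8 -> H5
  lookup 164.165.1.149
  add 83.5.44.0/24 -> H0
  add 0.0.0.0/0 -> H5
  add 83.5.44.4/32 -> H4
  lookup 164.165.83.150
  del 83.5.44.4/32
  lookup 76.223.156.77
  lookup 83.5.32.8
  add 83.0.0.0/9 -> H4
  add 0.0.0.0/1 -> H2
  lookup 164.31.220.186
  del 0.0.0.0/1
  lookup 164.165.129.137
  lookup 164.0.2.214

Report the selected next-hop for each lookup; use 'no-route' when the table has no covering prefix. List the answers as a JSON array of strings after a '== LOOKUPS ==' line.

Process each operation:
  add 164.160.0.0/12 -> H0 at depth 12
  add 83.5.32.0/19 -> H5 at depth 19
  Q 83.5.32.83: descend 0101001100000101001 ; hops seen [H5] ; pick H5
  Q 83.5.32.6: descend 0101001100000101001 ; hops seen [H5] ; pick H5
  Q 83.5.35.199: descend 0101001100000101001 ; hops seen [H5] ; pick H5
  del 164.160.0.0/12 (clear depth 12)
  add 83.0.0.0/8 -> H0 at depth 8
  add 80.0.0.0/6 -> H2 at depth 6
  Q 83.5.32.116: descend 0101001100000101001 ; hops seen [H2,H0,H5] ; pick H5
  add 164.165.0.0/16 -> H1 at depth 16
  del 83.0.0.0/8 (clear depth 8)
  add 164.165.128.0/20 -> H4 at depth 20
  Q 80.1.153.104: descend 010100 ; hops seen [H2] ; pick H2
  Q 221.159.187.57: descend 1 ; hops seen [∅] ; pick no-route
  Q 164.165.128.0: descend 10100100101001011000 ; hops seen [H1,H4] ; pick H4
  add 83.5.44.0/28 -> H1 at depth 28
  add 83.0.0.0/9 -> H2 at depth 9
  Q 80.0.0.2: descend 010100 ; hops seen [H2] ; pick H2
  Q 83.5.44.1: descend 0101001100000101001011000000 ; hops seen [H2,H2,H5,H1] ; pick H1
  add 164.160.0.0/12 -> H3 at depth 12
  Q 83.5.44.6: descend 0101001100000101001011000000 ; hops seen [H2,H2,H5,H1] ; pick H1
  del 164.160.0.0/12 (clear depth 12)
  Q 70.48.186.154: descend 010 ; hops seen [∅] ; pick no-route
  add 164.0.0.0/8 -> H5 at depth 8
  Q 164.165.1.149: descend 1010010010100101 ; hops seen [H5,H1] ; pick H1
  add 83.5.44.0/24 -> H0 at depth 24
  add 0.0.0.0/0 -> H5 at depth 0
  add 83.5.44.4/32 -> H4 at depth 32
  Q 164.165.83.150: descend 1010010010100101 ; hops seen [H5,H5,H1] ; pick H1
  del 83.5.44.4/32 (clear depth 32)
  Q 76.223.156.77: descend 010 ; hops seen [H5] ; pick H5
  Q 83.5.32.8: descend 01010011000001010010 ; hops seen [H5,H2,H2,H5] ; pick H5
  add 83.0.0.0/9 -> H4 at depth 9
  add 0.0.0.0/1 -> H2 at depth 1
  Q 164.31.220.186: descend 10100100 ; hops seen [H5,H5] ; pick H5
  del 0.0.0.0/1 (clear depth 1)
  Q 164.165.129.137: descend 10100100101001011000 ; hops seen [H5,H5,H1,H4] ; pick H4
  Q 164.0.2.214: descend 10100100 ; hops seen [H5,H5] ; pick H5

== LOOKUPS ==
["H5","H5","H5","H5","H2","no-route","H4","H2","H1","H1","no-route","H1","H1","H5","H5","H5","H4","H5"]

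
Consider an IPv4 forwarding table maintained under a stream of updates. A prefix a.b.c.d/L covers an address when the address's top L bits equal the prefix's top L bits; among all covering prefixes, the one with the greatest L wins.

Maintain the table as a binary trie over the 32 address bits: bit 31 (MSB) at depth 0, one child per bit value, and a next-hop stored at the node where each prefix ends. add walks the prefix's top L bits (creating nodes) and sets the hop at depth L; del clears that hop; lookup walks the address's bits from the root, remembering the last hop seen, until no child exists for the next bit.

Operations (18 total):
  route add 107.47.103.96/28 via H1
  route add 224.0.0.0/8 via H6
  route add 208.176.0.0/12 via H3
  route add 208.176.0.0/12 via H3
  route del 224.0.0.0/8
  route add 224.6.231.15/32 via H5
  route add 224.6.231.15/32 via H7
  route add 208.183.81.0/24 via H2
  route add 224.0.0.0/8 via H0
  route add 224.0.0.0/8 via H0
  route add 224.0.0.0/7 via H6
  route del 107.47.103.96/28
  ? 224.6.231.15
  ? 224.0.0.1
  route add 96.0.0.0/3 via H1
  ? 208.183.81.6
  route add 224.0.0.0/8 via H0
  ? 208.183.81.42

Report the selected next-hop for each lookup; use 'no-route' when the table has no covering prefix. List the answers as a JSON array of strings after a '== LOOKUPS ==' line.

Trace:
  + 107.47.103.96/28 (H1) depth=28
  + 224.0.0.0/8 (H6) depth=8
  + 208.176.0.0/12 (H3) depth=12
  + 208.176.0.0/12 (H3) depth=12
  del 224.0.0.0/8 (clear depth 8)
  + 224.6.231.15/32 (H5) depth=32
  + 224.6.231.15/32 (H7) depth=32
  + 208.183.81.0/24 (H2) depth=24
  + 224.0.0.0/8 (H0) depth=8
  + 224.0.0.0/8 (H0) depth=8
  + 224.0.0.0/7 (H6) depth=7
  del 107.47.103.96/28 (clear depth 28)
  ? 224.6.231.15  path d0:-→d1:-→d2:-→d3:-→d4:-→d5:-→d6:-→d7:H6→d8:H0→d9:-→d10:-→d11:-→d12:-→d13:-→d14:-→d15:-→d16:-→d17:-→d18:-→d19:-→d20:-→d21:-→d22:-→d23:-→d24:-→d25:-→d26:-→d27:-→d28:-→d29:-→d30:-→d31:-→d32:H7  best=H7
  ? 224.0.0.1  path d0:-→d1:-→d2:-→d3:-→d4:-→d5:-→d6:-→d7:H6→d8:H0→d9:-→d10:-→d11:-→d12:-→d13:-  best=H0
  + 96.0.0.0/3 (H1) depth=3
  ? 208.183.81.6  path d0:-→d1:-→d2:-→d3:-→d4:-→d5:-→d6:-→d7:-→d8:-→d9:-→d10:-→d11:-→d12:H3→d13:-→d14:-→d15:-→d16:-→d17:-→d18:-→d19:-→d20:-→d21:-→d22:-→d23:-→d24:H2  best=H2
  + 224.0.0.0/8 (H0) depth=8
  ? 208.183.81.42  path d0:-→d1:-→d2:-→d3:-→d4:-→d5:-→d6:-→d7:-→d8:-→d9:-→d10:-→d11:-→d12:H3→d13:-→d14:-→d15:-→d16:-→d17:-→d18:-→d19:-→d20:-→d21:-→d22:-→d23:-→d24:H2  best=H2

== LOOKUPS ==
["H7","H0","H2","H2"]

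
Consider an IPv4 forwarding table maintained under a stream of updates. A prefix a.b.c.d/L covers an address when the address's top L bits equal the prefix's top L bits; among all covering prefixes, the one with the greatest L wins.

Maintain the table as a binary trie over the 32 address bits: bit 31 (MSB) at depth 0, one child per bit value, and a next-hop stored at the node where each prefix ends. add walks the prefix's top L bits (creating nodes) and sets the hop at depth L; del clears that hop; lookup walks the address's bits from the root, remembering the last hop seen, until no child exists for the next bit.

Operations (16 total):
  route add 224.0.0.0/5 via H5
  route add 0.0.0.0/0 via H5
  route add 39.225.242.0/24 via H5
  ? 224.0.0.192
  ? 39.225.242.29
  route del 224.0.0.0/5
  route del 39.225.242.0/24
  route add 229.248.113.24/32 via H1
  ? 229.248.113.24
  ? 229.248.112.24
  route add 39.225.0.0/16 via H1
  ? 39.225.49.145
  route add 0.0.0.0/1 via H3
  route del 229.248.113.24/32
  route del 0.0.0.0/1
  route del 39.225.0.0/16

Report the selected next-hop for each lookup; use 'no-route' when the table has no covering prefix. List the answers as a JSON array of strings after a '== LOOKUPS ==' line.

Apply in order:
  + 224.0.0.0/5 (H5) depth=5
  + 0.0.0.0/0 (H5) depth=0
  + 39.225.242.0/24 (H5) depth=24
  Q 224.0.0.192: descend 11100 ; hops seen [H5,H5] ; pick H5
  Q 39.225.242.29: descend 001001111110000111110010 ; hops seen [H5,H5] ; pick H5
  - 224.0.0.0/5 clear@5
  - 39.225.242.0/24 clear@24
  + 229.248.113.24/32 (H1) depth=32
  Q 229.248.113.24: descend 11100101111110000111000100011000 ; hops seen [H5,H1] ; pick H1
  Q 229.248.112.24: descend 11100101111110000111000 ; hops seen [H5] ; pick H5
  + 39.225.0.0/16 (H1) depth=16
  Q 39.225.49.145: descend 0010011111100001 ; hops seen [H5,H1] ; pick H1
  + 0.0.0.0/1 (H3) depth=1
  - 229.248.113.24/32 clear@32
  - 0.0.0.0/1 clear@1
  - 39.225.0.0/16 clear@16

== LOOKUPS ==
["H5","H5","H1","H5","H1"]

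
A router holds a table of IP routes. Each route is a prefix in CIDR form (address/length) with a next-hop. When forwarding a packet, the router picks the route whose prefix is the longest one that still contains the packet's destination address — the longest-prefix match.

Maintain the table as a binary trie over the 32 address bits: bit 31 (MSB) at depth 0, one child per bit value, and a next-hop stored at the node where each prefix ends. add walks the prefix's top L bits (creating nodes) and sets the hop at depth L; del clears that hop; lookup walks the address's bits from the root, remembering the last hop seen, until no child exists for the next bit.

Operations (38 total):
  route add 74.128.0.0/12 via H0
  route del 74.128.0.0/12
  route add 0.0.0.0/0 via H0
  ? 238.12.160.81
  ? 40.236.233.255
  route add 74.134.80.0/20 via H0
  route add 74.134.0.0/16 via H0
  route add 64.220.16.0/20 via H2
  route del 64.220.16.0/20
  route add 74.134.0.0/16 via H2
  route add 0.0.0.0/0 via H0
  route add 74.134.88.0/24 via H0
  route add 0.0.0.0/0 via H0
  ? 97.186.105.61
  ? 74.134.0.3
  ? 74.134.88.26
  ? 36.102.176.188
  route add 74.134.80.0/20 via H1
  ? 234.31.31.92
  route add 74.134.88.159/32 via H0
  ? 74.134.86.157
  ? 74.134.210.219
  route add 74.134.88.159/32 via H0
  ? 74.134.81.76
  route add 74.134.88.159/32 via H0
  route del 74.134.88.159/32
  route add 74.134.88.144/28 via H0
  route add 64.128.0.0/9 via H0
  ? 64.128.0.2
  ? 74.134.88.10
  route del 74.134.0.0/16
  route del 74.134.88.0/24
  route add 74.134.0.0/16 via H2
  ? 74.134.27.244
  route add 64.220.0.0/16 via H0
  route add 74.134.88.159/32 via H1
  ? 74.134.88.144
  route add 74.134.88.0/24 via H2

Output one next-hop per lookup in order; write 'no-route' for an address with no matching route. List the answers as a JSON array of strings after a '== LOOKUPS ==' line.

Process each operation:
  + 74.128.0.0/12 (H0) depth=12
  del 74.128.0.0/12 (clear depth 12)
  + 0.0.0.0/0 (H0) depth=0
  Q 238.12.160.81: descend ε ; hops seen [H0] ; pick H0
  Q 40.236.233.255: descend 0 ; hops seen [H0] ; pick H0
  + 74.134.80.0/20 (H0) depth=20
  + 74.134.0.0/16 (H0) depth=16
  + 64.220.16.0/20 (H2) depth=20
  del 64.220.16.0/20 (clear depth 20)
  + 74.134.0.0/16 (H2) depth=16
  + 0.0.0.0/0 (H0) depth=0
  + 74.134.88.0/24 (H0) depth=24
  + 0.0.0.0/0 (H0) depth=0
  Q 97.186.105.61: descend 01 ; hops seen [H0] ; pick H0
  Q 74.134.0.3: descend 01001010100001100 ; hops seen [H0,H2] ; pick H2
  Q 74.134.88.26: descend 010010101000011001011000 ; hops seen [H0,H2,H0,H0] ; pick H0
  Q 36.102.176.188: descend 0 ; hops seen [H0] ; pick H0
  + 74.134.80.0/20 (H1) depth=20
  Q 234.31.31.92: descend ε ; hops seen [H0] ; pick H0
  + 74.134.88.159/32 (H0) depth=32
  Q 74.134.86.157: descend 01001010100001100101 ; hops seen [H0,H2,H1] ; pick H1
  Q 74.134.210.219: descend 0100101010000110 ; hops seen [H0,H2] ; pick H2
  + 74.134.88.159/32 (H0) depth=32
  Q 74.134.81.76: descend 01001010100001100101 ; hops seen [H0,H2,H1] ; pick H1
  + 74.134.88.159/32 (H0) depth=32
  del 74.134.88.159/32 (clear depth 32)
  + 74.134.88.144/28 (H0) depth=28
  + 64.128.0.0/9 (H0) depth=9
  Q 64.128.0.2: descend 010000001 ; hops seen [H0,H0] ; pick H0
  Q 74.134.88.10: descend 010010101000011001011000 ; hops seen [H0,H2,H1,H0] ; pick H0
  del 74.134.0.0/16 (clear depth 16)
  del 74.134.88.0/24 (clear depth 24)
  + 74.134.0.0/16 (H2) depth=16
  Q 74.134.27.244: descend 01001010100001100 ; hops seen [H0,H2] ; pick H2
  + 64.220.0.0/16 (H0) depth=16
  + 74.134.88.159/32 (H1) depth=32
  Q 74.134.88.144: descend 0100101010000110010110001001 ; hops seen [H0,H2,H1,H0] ; pick H0
  + 74.134.88.0/24 (H2) depth=24

== LOOKUPS ==
["H0","H0","H0","H2","H0","H0","H0","H1","H2","H1","H0","H0","H2","H0"]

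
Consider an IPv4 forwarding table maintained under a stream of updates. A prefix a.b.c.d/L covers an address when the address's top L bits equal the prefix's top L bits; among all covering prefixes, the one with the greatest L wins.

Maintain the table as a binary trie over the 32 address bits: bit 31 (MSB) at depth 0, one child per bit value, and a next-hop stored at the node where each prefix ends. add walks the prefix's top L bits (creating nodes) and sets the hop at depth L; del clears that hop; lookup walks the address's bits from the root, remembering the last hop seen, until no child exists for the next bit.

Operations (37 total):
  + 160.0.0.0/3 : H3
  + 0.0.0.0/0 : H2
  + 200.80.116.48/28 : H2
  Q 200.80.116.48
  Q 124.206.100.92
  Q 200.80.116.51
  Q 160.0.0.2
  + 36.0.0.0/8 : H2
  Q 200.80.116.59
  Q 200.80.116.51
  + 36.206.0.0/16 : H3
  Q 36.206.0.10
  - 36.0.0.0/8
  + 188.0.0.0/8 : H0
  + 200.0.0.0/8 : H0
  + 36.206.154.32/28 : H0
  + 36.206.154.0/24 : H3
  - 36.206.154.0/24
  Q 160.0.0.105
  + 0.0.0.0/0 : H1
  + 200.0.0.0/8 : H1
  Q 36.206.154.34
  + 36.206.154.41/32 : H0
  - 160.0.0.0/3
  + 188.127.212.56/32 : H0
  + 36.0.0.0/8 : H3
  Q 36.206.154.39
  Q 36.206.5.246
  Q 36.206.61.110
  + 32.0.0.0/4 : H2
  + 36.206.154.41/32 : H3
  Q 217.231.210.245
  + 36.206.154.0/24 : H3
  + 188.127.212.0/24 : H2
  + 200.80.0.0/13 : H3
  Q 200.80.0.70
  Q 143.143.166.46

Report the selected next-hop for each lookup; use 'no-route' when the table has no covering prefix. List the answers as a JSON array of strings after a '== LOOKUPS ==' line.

Apply in order:
  add 160.0.0.0/3 -> H3 at depth 3
  add 0.0.0.0/0 -> H2 at depth 0
  add 200.80.116.48/28 -> H2 at depth 28
  lookup 200.80.116.48: bits 1100100001010000011101000011 walk d0:H2→d1:-→d2:-→d3:-→d4:-→d5:-→d6:-→d7:-→d8:-→d9:-→d10:-→d11:-→d12:-→d13:-→d14:-→d15:-→d16:-→d17:-→d18:-→d19:-→d20:-→d21:-→d22:-→d23:-→d24:-→d25:-→d26:-→d27:-→d28:H2 -> H2
  lookup 124.206.100.92: bits ε walk d0:H2 -> H2
  lookup 200.80.116.51: bits 1100100001010000011101000011 walk d0:H2→d1:-→d2:-→d3:-→d4:-→d5:-→d6:-→d7:-→d8:-→d9:-→d10:-→d11:-→d12:-→d13:-→d14:-→d15:-→d16:-→d17:-→d18:-→d19:-→d20:-→d21:-→d22:-→d23:-→d24:-→d25:-→d26:-→d27:-→d28:H2 -> H2
  lookup 160.0.0.2: bits 101 walk d0:H2→d1:-→d2:-→d3:H3 -> H3
  add 36.0.0.0/8 -> H2 at depth 8
  lookup 200.80.116.59: bits 1100100001010000011101000011 walk d0:H2→d1:-→d2:-→d3:-→d4:-→d5:-→d6:-→d7:-→d8:-→d9:-→d10:-→d11:-→d12:-→d13:-→d14:-→d15:-→d16:-→d17:-→d18:-→d19:-→d20:-→d21:-→d22:-→d23:-→d24:-→d25:-→d26:-→d27:-→d28:H2 -> H2
  lookup 200.80.116.51: bits 1100100001010000011101000011 walk d0:H2→d1:-→d2:-→d3:-→d4:-→d5:-→d6:-→d7:-→d8:-→d9:-→d10:-→d11:-→d12:-→d13:-→d14:-→d15:-→d16:-→d17:-→d18:-→d19:-→d20:-→d21:-→d22:-→d23:-→d24:-→d25:-→d26:-→d27:-→d28:H2 -> H2
  add 36.206.0.0/16 -> H3 at depth 16
  lookup 36.206.0.10: bits 0010010011001110 walk d0:H2→d1:-→d2:-→d3:-→d4:-→d5:-→d6:-→d7:-→d8:H2→d9:-→d10:-→d11:-→d12:-→d13:-→d14:-→d15:-→d16:H3 -> H3
  - 36.0.0.0/8 clear@8
  add 188.0.0.0/8 -> H0 at depth 8
  add 200.0.0.0/8 -> H0 at depth 8
  add 36.206.154.32/28 -> H0 at depth 28
  add 36.206.154.0/24 -> H3 at depth 24
  - 36.206.154.0/24 clear@24
  lookup 160.0.0.105: bits 101 walk d0:H2→d1:-→d2:-→d3:H3 -> H3
  add 0.0.0.0/0 -> H1 at depth 0
  add 200.0.0.0/8 -> H1 at depth 8
  lookup 36.206.154.34: bits 0010010011001110100110100010 walk d0:H1→d1:-→d2:-→d3:-→d4:-→d5:-→d6:-→d7:-→d8:-→d9:-→d10:-→d11:-→d12:-→d13:-→d14:-→d15:-→d16:H3→d17:-→d18:-→d19:-→d20:-→d21:-→d22:-→d23:-→d24:-→d25:-→d26:-→d27:-→d28:H0 -> H0
  add 36.206.154.41/32 -> H0 at depth 32
  - 160.0.0.0/3 clear@3
  add 188.127.212.56/32 -> H0 at depth 32
  add 36.0.0.0/8 -> H3 at depth 8
  lookup 36.206.154.39: bits 0010010011001110100110100010 walk d0:H1→d1:-→d2:-→d3:-→d4:-→d5:-→d6:-→d7:-→d8:H3→d9:-→d10:-→d11:-→d12:-→d13:-→d14:-→d15:-→d16:H3→d17:-→d18:-→d19:-→d20:-→d21:-→d22:-→d23:-→d24:-→d25:-→d26:-→d27:-→d28:H0 -> H0
  lookup 36.206.5.246: bits 0010010011001110 walk d0:H1→d1:-→d2:-→d3:-→d4:-→d5:-→d6:-→d7:-→d8:H3→d9:-→d10:-→d11:-→d12:-→d13:-→d14:-→d15:-→d16:H3 -> H3
  lookup 36.206.61.110: bits 0010010011001110 walk d0:H1→d1:-→d2:-→d3:-→d4:-→d5:-→d6:-→d7:-→d8:H3→d9:-→d10:-→d11:-→d12:-→d13:-→d14:-→d15:-→d16:H3 -> H3
  add 32.0.0.0/4 -> H2 at depth 4
  add 36.206.154.41/32 -> H3 at depth 32
  lookup 217.231.210.245: bits 110 walk d0:H1→d1:-→d2:-→d3:- -> H1
  add 36.206.154.0/24 -> H3 at depth 24
  add 188.127.212.0/24 -> H2 at depth 24
  add 200.80.0.0/13 -> H3 at depth 13
  lookup 200.80.0.70: bits 11001000010100000 walk d0:H1→d1:-→d2:-→d3:-→d4:-→d5:-→d6:-→d7:-→d8:H1→d9:-→d10:-→d11:-→d12:-→d13:H3→d14:-→d15:-→d16:-→d17:- -> H3
  lookup 143.143.166.46: bits 10 walk d0:H1→d1:-→d2:- -> H1

== LOOKUPS ==
["H2","H2","H2","H3","H2","H2","H3","H3","H0","H0","H3","H3","H1","H3","H1"]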